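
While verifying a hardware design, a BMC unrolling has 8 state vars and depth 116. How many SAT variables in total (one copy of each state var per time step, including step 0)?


BMC unrolls to depth k, creating one copy of each state var for steps 0..k.
Step count = 116 + 1 = 117 (steps 0 through 116)
Vars per step = 8
Total = 8 * 117 = 936

936


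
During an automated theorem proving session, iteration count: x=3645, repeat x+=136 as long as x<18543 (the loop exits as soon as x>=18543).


Step 1: x goes from 3645 toward 18543 by 136; the body runs while x<18543, so iterations = ceil((bound-start)/step)
Step 2: Distance=14898
Step 3: ceil(14898/136)=110

110


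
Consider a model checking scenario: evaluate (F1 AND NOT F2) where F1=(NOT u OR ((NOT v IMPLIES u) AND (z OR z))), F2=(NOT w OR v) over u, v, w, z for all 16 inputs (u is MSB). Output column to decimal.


F1 = (NOT u OR ((NOT v IMPLIES u) AND (z OR z)))
F2 = (NOT w OR v)
Counterexample to F1=>F2 is where F1=1 and F2=0.
Evaluate each row (bits = u,v,w,z, MSB first):
  row 0 [0000]: F1=1 F2=1 -> F1&~F2 -> 0
  row 1 [0001]: F1=1 F2=1 -> F1&~F2 -> 0
  row 2 [0010]: F1=1 F2=0 -> F1&~F2 -> 1
  row 3 [0011]: F1=1 F2=0 -> F1&~F2 -> 1
  row 4 [0100]: F1=1 F2=1 -> F1&~F2 -> 0
  row 5 [0101]: F1=1 F2=1 -> F1&~F2 -> 0
  row 6 [0110]: F1=1 F2=1 -> F1&~F2 -> 0
  row 7 [0111]: F1=1 F2=1 -> F1&~F2 -> 0
  row 8 [1000]: F1=0 F2=1 -> F1&~F2 -> 0
  row 9 [1001]: F1=1 F2=1 -> F1&~F2 -> 0
  row 10 [1010]: F1=0 F2=0 -> F1&~F2 -> 0
  row 11 [1011]: F1=1 F2=0 -> F1&~F2 -> 1
  row 12 [1100]: F1=0 F2=1 -> F1&~F2 -> 0
  row 13 [1101]: F1=1 F2=1 -> F1&~F2 -> 0
  row 14 [1110]: F1=0 F2=1 -> F1&~F2 -> 0
  row 15 [1111]: F1=1 F2=1 -> F1&~F2 -> 0
Full result column, 4 rows per line (u,v fixed per line; w,z runs 00..11 left to right):
  rows 0-3 [u,v=00]: 0011  = hex 3
  rows 4-7 [u,v=01]: 0000  = hex 0
  rows 8-11 [u,v=10]: 0001  = hex 1
  rows 12-15 [u,v=11]: 0000  = hex 0
Counterexample vector (row 0 .. row 15) = 0011000000010000
Output column grouped in 4s = 0011 0000 0001 0000 = 0x3010
Convert to decimal digit by digit (value = value*16 + digit):
  3 -> 3
  3*16 + 0 = 48
  48*16 + 1 = 769
  769*16 + 0 = 12304
Decimal = 12304

12304


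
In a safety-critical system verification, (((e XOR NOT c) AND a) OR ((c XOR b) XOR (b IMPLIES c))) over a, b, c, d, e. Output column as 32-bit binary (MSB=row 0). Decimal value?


Formula: (((e XOR NOT c) AND a) OR ((c XOR b) XOR (b IMPLIES c))) over a, b, c, d, e (32 rows)
Evaluate each row (bits = a,b,c,d,e, MSB first):
  row 0 [00000]: (((0 XOR NOT 0) AND 0) OR ((0 XOR 0) XOR (0 IMPLIES 0))) -> 1
  row 1 [00001]: (((1 XOR NOT 0) AND 0) OR ((0 XOR 0) XOR (0 IMPLIES 0))) -> 1
  row 2 [00010]: (((0 XOR NOT 0) AND 0) OR ((0 XOR 0) XOR (0 IMPLIES 0))) -> 1
  row 3 [00011]: (((1 XOR NOT 0) AND 0) OR ((0 XOR 0) XOR (0 IMPLIES 0))) -> 1
  row 4 [00100]: (((0 XOR NOT 1) AND 0) OR ((1 XOR 0) XOR (0 IMPLIES 1))) -> 0
  row 5 [00101]: (((1 XOR NOT 1) AND 0) OR ((1 XOR 0) XOR (0 IMPLIES 1))) -> 0
  row 6 [00110]: (((0 XOR NOT 1) AND 0) OR ((1 XOR 0) XOR (0 IMPLIES 1))) -> 0
  row 7 [00111]: (((1 XOR NOT 1) AND 0) OR ((1 XOR 0) XOR (0 IMPLIES 1))) -> 0
  row 8 [01000]: (((0 XOR NOT 0) AND 0) OR ((0 XOR 1) XOR (1 IMPLIES 0))) -> 1
  row 9 [01001]: (((1 XOR NOT 0) AND 0) OR ((0 XOR 1) XOR (1 IMPLIES 0))) -> 1
  row 10 [01010]: (((0 XOR NOT 0) AND 0) OR ((0 XOR 1) XOR (1 IMPLIES 0))) -> 1
  row 11 [01011]: (((1 XOR NOT 0) AND 0) OR ((0 XOR 1) XOR (1 IMPLIES 0))) -> 1
  row 12 [01100]: (((0 XOR NOT 1) AND 0) OR ((1 XOR 1) XOR (1 IMPLIES 1))) -> 1
  row 13 [01101]: (((1 XOR NOT 1) AND 0) OR ((1 XOR 1) XOR (1 IMPLIES 1))) -> 1
  row 14 [01110]: (((0 XOR NOT 1) AND 0) OR ((1 XOR 1) XOR (1 IMPLIES 1))) -> 1
  row 15 [01111]: (((1 XOR NOT 1) AND 0) OR ((1 XOR 1) XOR (1 IMPLIES 1))) -> 1
  row 16 [10000]: (((0 XOR NOT 0) AND 1) OR ((0 XOR 0) XOR (0 IMPLIES 0))) -> 1
  row 17 [10001]: (((1 XOR NOT 0) AND 1) OR ((0 XOR 0) XOR (0 IMPLIES 0))) -> 1
  row 18 [10010]: (((0 XOR NOT 0) AND 1) OR ((0 XOR 0) XOR (0 IMPLIES 0))) -> 1
  row 19 [10011]: (((1 XOR NOT 0) AND 1) OR ((0 XOR 0) XOR (0 IMPLIES 0))) -> 1
  row 20 [10100]: (((0 XOR NOT 1) AND 1) OR ((1 XOR 0) XOR (0 IMPLIES 1))) -> 0
  row 21 [10101]: (((1 XOR NOT 1) AND 1) OR ((1 XOR 0) XOR (0 IMPLIES 1))) -> 1
  row 22 [10110]: (((0 XOR NOT 1) AND 1) OR ((1 XOR 0) XOR (0 IMPLIES 1))) -> 0
  row 23 [10111]: (((1 XOR NOT 1) AND 1) OR ((1 XOR 0) XOR (0 IMPLIES 1))) -> 1
  row 24 [11000]: (((0 XOR NOT 0) AND 1) OR ((0 XOR 1) XOR (1 IMPLIES 0))) -> 1
  row 25 [11001]: (((1 XOR NOT 0) AND 1) OR ((0 XOR 1) XOR (1 IMPLIES 0))) -> 1
  row 26 [11010]: (((0 XOR NOT 0) AND 1) OR ((0 XOR 1) XOR (1 IMPLIES 0))) -> 1
  row 27 [11011]: (((1 XOR NOT 0) AND 1) OR ((0 XOR 1) XOR (1 IMPLIES 0))) -> 1
  row 28 [11100]: (((0 XOR NOT 1) AND 1) OR ((1 XOR 1) XOR (1 IMPLIES 1))) -> 1
  row 29 [11101]: (((1 XOR NOT 1) AND 1) OR ((1 XOR 1) XOR (1 IMPLIES 1))) -> 1
  row 30 [11110]: (((0 XOR NOT 1) AND 1) OR ((1 XOR 1) XOR (1 IMPLIES 1))) -> 1
  row 31 [11111]: (((1 XOR NOT 1) AND 1) OR ((1 XOR 1) XOR (1 IMPLIES 1))) -> 1
Full result column, 4 rows per line (a,b,c fixed per line; d,e runs 00..11 left to right):
  rows 0-3 [a,b,c=000]: 1111  = hex F
  rows 4-7 [a,b,c=001]: 0000  = hex 0
  rows 8-11 [a,b,c=010]: 1111  = hex F
  rows 12-15 [a,b,c=011]: 1111  = hex F
  rows 16-19 [a,b,c=100]: 1111  = hex F
  rows 20-23 [a,b,c=101]: 0101  = hex 5
  rows 24-27 [a,b,c=110]: 1111  = hex F
  rows 28-31 [a,b,c=111]: 1111  = hex F
Output column (row 0 .. row 31) = 11110000111111111111010111111111
Output column grouped in 4s = 1111 0000 1111 1111 1111 0101 1111 1111 = 0xF0FFF5FF
Convert to decimal digit by digit (value = value*16 + digit):
  F -> 15
  15*16 + 0 = 240
  240*16 + 15 (F) = 3855
  3855*16 + 15 (F) = 61695
  61695*16 + 15 (F) = 987135
  987135*16 + 5 = 15794165
  15794165*16 + 15 (F) = 252706655
  252706655*16 + 15 (F) = 4043306495
Decimal = 4043306495

4043306495


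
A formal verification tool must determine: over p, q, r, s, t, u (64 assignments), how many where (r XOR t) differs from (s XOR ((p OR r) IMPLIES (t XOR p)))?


F1 = (r XOR t)
F2 = (s XOR ((p OR r) IMPLIES (t XOR p)))
Evaluate both on each of 64 rows (bits = p,q,r,s,t,u):
  row 0 [000000]: F1=0 F2=1 (differ) -> 1
  row 1 [000001]: F1=0 F2=1 (differ) -> 1
  row 2 [000010]: F1=1 F2=1 -> 0
  row 3 [000011]: F1=1 F2=1 -> 0
  row 4 [000100]: F1=0 F2=0 -> 0
  (every remaining row is evaluated the same way; all 64 results are listed next)
Full result column, 8 rows per line (p,q,r fixed per line; s,t,u runs 000..111 left to right):
  rows 0-7 [p,q,r=000]: 11000011  (ones: 4)
  rows 8-15 [p,q,r=001]: 11110000  (ones: 4)
  rows 16-23 [p,q,r=010]: 11000011  (ones: 4)
  rows 24-31 [p,q,r=011]: 11110000  (ones: 4)
  rows 32-39 [p,q,r=100]: 11110000  (ones: 4)
  rows 40-47 [p,q,r=101]: 00001111  (ones: 4)
  rows 48-55 [p,q,r=110]: 11110000  (ones: 4)
  rows 56-63 [p,q,r=111]: 00001111  (ones: 4)
Disagreements = 4+4+4+4+4+4+4+4 = 32

32


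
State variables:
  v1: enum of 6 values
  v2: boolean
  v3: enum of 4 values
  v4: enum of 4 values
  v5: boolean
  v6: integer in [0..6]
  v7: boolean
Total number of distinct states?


State space = product of domain sizes of all variables.
Domain sizes:
  v1 (enum of 6 values): 6
  v2 (boolean): 2
  v3 (enum of 4 values): 4
  v4 (enum of 4 values): 4
  v5 (boolean): 2
  v6 (integer in [0..6]): 7
  v7 (boolean): 2
Product = 6 * 2 * 4 * 4 * 2 * 7 * 2 = 5376

5376


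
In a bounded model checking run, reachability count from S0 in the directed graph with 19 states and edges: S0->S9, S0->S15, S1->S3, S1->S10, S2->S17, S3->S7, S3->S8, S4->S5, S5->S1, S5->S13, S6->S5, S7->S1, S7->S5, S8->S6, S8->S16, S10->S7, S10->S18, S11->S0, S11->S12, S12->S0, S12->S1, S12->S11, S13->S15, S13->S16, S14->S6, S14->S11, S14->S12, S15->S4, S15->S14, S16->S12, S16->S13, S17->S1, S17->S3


BFS from S0:
  layer 0: {S0}
  layer 1: {S9, S15}
  layer 2: {S4, S14}
  layer 3: {S5, S6, S11, S12}
  layer 4: {S1, S13}
  layer 5: {S3, S10, S16}
  layer 6: {S7, S8, S18}
Reachable set: {S0, S1, S3, S4, S5, S6, S7, S8, S9, S10, S11, S12, S13, S14, S15, S16, S18}
Count = 17

17


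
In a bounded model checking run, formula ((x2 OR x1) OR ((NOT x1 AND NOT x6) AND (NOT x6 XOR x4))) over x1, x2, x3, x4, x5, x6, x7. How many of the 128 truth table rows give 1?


Formula: ((x2 OR x1) OR ((NOT x1 AND NOT x6) AND (NOT x6 XOR x4))) over 7 vars (128 rows)
Evaluate each row (x1, x2, x3, x4, x5, x6, x7 as bits, MSB first):
  row 0 [0000000]: ((0 OR 0) OR ((NOT 0 AND NOT 0) AND (NOT 0 XOR 0))) -> 1
  row 1 [0000001]: ((0 OR 0) OR ((NOT 0 AND NOT 0) AND (NOT 0 XOR 0))) -> 1
  row 2 [0000010]: ((0 OR 0) OR ((NOT 0 AND NOT 1) AND (NOT 1 XOR 0))) -> 0
  row 3 [0000011]: ((0 OR 0) OR ((NOT 0 AND NOT 1) AND (NOT 1 XOR 0))) -> 0
  row 4 [0000100]: ((0 OR 0) OR ((NOT 0 AND NOT 0) AND (NOT 0 XOR 0))) -> 1
  (every remaining row is evaluated the same way; all 128 results are listed next)
Full result column, 8 rows per line (x1,x2,x3,x4 fixed per line; x5,x6,x7 runs 000..111 left to right):
  rows 0-7 [x1,x2,x3,x4=0000]: 11001100  (ones: 4)
  rows 8-15 [x1,x2,x3,x4=0001]: 00000000  (ones: 0)
  rows 16-23 [x1,x2,x3,x4=0010]: 11001100  (ones: 4)
  rows 24-31 [x1,x2,x3,x4=0011]: 00000000  (ones: 0)
  rows 32-39 [x1,x2,x3,x4=0100]: 11111111  (ones: 8)
  rows 40-47 [x1,x2,x3,x4=0101]: 11111111  (ones: 8)
  rows 48-55 [x1,x2,x3,x4=0110]: 11111111  (ones: 8)
  rows 56-63 [x1,x2,x3,x4=0111]: 11111111  (ones: 8)
  rows 64-71 [x1,x2,x3,x4=1000]: 11111111  (ones: 8)
  rows 72-79 [x1,x2,x3,x4=1001]: 11111111  (ones: 8)
  rows 80-87 [x1,x2,x3,x4=1010]: 11111111  (ones: 8)
  rows 88-95 [x1,x2,x3,x4=1011]: 11111111  (ones: 8)
  rows 96-103 [x1,x2,x3,x4=1100]: 11111111  (ones: 8)
  rows 104-111 [x1,x2,x3,x4=1101]: 11111111  (ones: 8)
  rows 112-119 [x1,x2,x3,x4=1110]: 11111111  (ones: 8)
  rows 120-127 [x1,x2,x3,x4=1111]: 11111111  (ones: 8)
Count of 1-rows = 4+0+4+0+8+8+8+8+8+8+8+8+8+8+8+8 = 104

104


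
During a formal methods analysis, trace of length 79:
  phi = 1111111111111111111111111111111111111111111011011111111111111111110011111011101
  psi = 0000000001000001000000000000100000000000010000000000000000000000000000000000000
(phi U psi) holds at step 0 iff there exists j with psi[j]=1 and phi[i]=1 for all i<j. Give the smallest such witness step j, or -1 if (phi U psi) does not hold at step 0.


(phi U psi) at 0: need smallest j with psi[j]=1 and phi[i]=1 for all i in [0,j).
Scan from step 0:
  step 0: phi=1, psi=0 -> continue
  step 1: phi=1, psi=0 -> continue
  step 2: phi=1, psi=0 -> continue
  step 3: phi=1, psi=0 -> continue
  step 9: psi=1 and phi held for [0,9) -> witness found
Witness step = 9

9


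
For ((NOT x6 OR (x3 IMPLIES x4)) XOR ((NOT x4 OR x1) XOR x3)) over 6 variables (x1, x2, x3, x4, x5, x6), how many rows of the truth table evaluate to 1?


Formula: ((NOT x6 OR (x3 IMPLIES x4)) XOR ((NOT x4 OR x1) XOR x3)) over 6 vars (64 rows)
Evaluate each row (x1, x2, x3, x4, x5, x6 as bits, MSB first):
  row 0 [000000]: ((NOT 0 OR (0 IMPLIES 0)) XOR ((NOT 0 OR 0) XOR 0)) -> 0
  row 1 [000001]: ((NOT 1 OR (0 IMPLIES 0)) XOR ((NOT 0 OR 0) XOR 0)) -> 0
  row 2 [000010]: ((NOT 0 OR (0 IMPLIES 0)) XOR ((NOT 0 OR 0) XOR 0)) -> 0
  row 3 [000011]: ((NOT 1 OR (0 IMPLIES 0)) XOR ((NOT 0 OR 0) XOR 0)) -> 0
  row 4 [000100]: ((NOT 0 OR (0 IMPLIES 1)) XOR ((NOT 1 OR 0) XOR 0)) -> 1
  (every remaining row is evaluated the same way; all 64 results are listed next)
Full result column, 8 rows per line (x1,x2,x3 fixed per line; x4,x5,x6 runs 000..111 left to right):
  rows 0-7 [x1,x2,x3=000]: 00001111  (ones: 4)
  rows 8-15 [x1,x2,x3=001]: 10100000  (ones: 2)
  rows 16-23 [x1,x2,x3=010]: 00001111  (ones: 4)
  rows 24-31 [x1,x2,x3=011]: 10100000  (ones: 2)
  rows 32-39 [x1,x2,x3=100]: 00000000  (ones: 0)
  rows 40-47 [x1,x2,x3=101]: 10101111  (ones: 6)
  rows 48-55 [x1,x2,x3=110]: 00000000  (ones: 0)
  rows 56-63 [x1,x2,x3=111]: 10101111  (ones: 6)
Count of 1-rows = 4+2+4+2+0+6+0+6 = 24

24


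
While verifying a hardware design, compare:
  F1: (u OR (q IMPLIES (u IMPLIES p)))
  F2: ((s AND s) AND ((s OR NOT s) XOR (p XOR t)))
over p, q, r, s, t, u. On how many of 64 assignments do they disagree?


F1 = (u OR (q IMPLIES (u IMPLIES p)))
F2 = ((s AND s) AND ((s OR NOT s) XOR (p XOR t)))
Evaluate both on each of 64 rows (bits = p,q,r,s,t,u):
  row 0 [000000]: F1=1 F2=0 (differ) -> 1
  row 1 [000001]: F1=1 F2=0 (differ) -> 1
  row 2 [000010]: F1=1 F2=0 (differ) -> 1
  row 3 [000011]: F1=1 F2=0 (differ) -> 1
  row 4 [000100]: F1=1 F2=1 -> 0
  (every remaining row is evaluated the same way; all 64 results are listed next)
Full result column, 8 rows per line (p,q,r fixed per line; s,t,u runs 000..111 left to right):
  rows 0-7 [p,q,r=000]: 11110011  (ones: 6)
  rows 8-15 [p,q,r=001]: 11110011  (ones: 6)
  rows 16-23 [p,q,r=010]: 11110011  (ones: 6)
  rows 24-31 [p,q,r=011]: 11110011  (ones: 6)
  rows 32-39 [p,q,r=100]: 11111100  (ones: 6)
  rows 40-47 [p,q,r=101]: 11111100  (ones: 6)
  rows 48-55 [p,q,r=110]: 11111100  (ones: 6)
  rows 56-63 [p,q,r=111]: 11111100  (ones: 6)
Disagreements = 6+6+6+6+6+6+6+6 = 48

48


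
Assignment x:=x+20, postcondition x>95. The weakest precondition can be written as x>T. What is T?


Formula: wp(x:=E, P) = P[E/x] (substitute E for x in postcondition)
Step 1: Postcondition: x>95
Step 2: Substitute x+20 for x: x+20>95
Step 3: Solve for x: x > 95-20 = 75

75


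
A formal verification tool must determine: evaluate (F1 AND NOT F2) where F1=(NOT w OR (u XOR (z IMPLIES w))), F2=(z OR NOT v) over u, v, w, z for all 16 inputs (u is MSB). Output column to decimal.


F1 = (NOT w OR (u XOR (z IMPLIES w)))
F2 = (z OR NOT v)
Counterexample to F1=>F2 is where F1=1 and F2=0.
Evaluate each row (bits = u,v,w,z, MSB first):
  row 0 [0000]: F1=1 F2=1 -> F1&~F2 -> 0
  row 1 [0001]: F1=1 F2=1 -> F1&~F2 -> 0
  row 2 [0010]: F1=1 F2=1 -> F1&~F2 -> 0
  row 3 [0011]: F1=1 F2=1 -> F1&~F2 -> 0
  row 4 [0100]: F1=1 F2=0 -> F1&~F2 -> 1
  row 5 [0101]: F1=1 F2=1 -> F1&~F2 -> 0
  row 6 [0110]: F1=1 F2=0 -> F1&~F2 -> 1
  row 7 [0111]: F1=1 F2=1 -> F1&~F2 -> 0
  row 8 [1000]: F1=1 F2=1 -> F1&~F2 -> 0
  row 9 [1001]: F1=1 F2=1 -> F1&~F2 -> 0
  row 10 [1010]: F1=0 F2=1 -> F1&~F2 -> 0
  row 11 [1011]: F1=0 F2=1 -> F1&~F2 -> 0
  row 12 [1100]: F1=1 F2=0 -> F1&~F2 -> 1
  row 13 [1101]: F1=1 F2=1 -> F1&~F2 -> 0
  row 14 [1110]: F1=0 F2=0 -> F1&~F2 -> 0
  row 15 [1111]: F1=0 F2=1 -> F1&~F2 -> 0
Full result column, 4 rows per line (u,v fixed per line; w,z runs 00..11 left to right):
  rows 0-3 [u,v=00]: 0000  = hex 0
  rows 4-7 [u,v=01]: 1010  = hex A
  rows 8-11 [u,v=10]: 0000  = hex 0
  rows 12-15 [u,v=11]: 1000  = hex 8
Counterexample vector (row 0 .. row 15) = 0000101000001000
Output column grouped in 4s = 0000 1010 0000 1000 = 0x0A08
Convert to decimal digit by digit (value = value*16 + digit):
  0 -> 0
  0*16 + 10 (A) = 10
  10*16 + 0 = 160
  160*16 + 8 = 2568
Decimal = 2568

2568


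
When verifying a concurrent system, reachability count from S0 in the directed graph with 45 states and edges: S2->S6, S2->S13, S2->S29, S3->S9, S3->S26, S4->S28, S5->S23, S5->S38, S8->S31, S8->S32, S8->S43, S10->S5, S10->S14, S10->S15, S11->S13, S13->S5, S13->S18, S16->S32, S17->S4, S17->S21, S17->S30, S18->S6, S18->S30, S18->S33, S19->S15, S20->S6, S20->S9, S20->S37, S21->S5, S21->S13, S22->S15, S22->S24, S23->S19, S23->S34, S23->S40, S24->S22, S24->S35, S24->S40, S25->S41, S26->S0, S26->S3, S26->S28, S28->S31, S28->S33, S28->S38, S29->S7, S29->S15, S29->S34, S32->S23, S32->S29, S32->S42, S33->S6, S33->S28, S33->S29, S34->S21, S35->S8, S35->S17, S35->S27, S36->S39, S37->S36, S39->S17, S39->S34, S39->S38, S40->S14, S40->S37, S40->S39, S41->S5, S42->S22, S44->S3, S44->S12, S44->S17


BFS from S0:
  layer 0: {S0}
Reachable set: {S0}
Count = 1

1


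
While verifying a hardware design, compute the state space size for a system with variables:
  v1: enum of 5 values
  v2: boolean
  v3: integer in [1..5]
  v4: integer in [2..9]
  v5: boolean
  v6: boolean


State space = product of domain sizes of all variables.
Domain sizes:
  v1 (enum of 5 values): 5
  v2 (boolean): 2
  v3 (integer in [1..5]): 5
  v4 (integer in [2..9]): 8
  v5 (boolean): 2
  v6 (boolean): 2
Product = 5 * 2 * 5 * 8 * 2 * 2 = 1600

1600


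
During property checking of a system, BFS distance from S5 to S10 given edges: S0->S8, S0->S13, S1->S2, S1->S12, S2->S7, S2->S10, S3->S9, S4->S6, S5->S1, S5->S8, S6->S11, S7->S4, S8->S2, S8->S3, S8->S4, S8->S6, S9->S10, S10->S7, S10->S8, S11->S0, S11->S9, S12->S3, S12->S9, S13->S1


BFS layer-by-layer from S5:
  dist 0: {S5}
  dist 1: {S1, S8}
  dist 2: {S2, S3, S4, S6, S12}
  dist 3: {S7, S9, S10, S11}
  -> S10 reached at distance 3
Shortest path length = 3

3


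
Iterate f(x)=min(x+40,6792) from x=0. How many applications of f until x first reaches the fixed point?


Step 1: x=0, cap=6792, increment=40
Step 2: x grows by 40 each step until capped at 6792; fixed point is x=6792
Step 3: iterations = ceil(6792/40) = 170

170


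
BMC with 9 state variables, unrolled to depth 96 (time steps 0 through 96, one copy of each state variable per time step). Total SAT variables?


BMC unrolls to depth k, creating one copy of each state var for steps 0..k.
Step count = 96 + 1 = 97 (steps 0 through 96)
Vars per step = 9
Total = 9 * 97 = 873

873


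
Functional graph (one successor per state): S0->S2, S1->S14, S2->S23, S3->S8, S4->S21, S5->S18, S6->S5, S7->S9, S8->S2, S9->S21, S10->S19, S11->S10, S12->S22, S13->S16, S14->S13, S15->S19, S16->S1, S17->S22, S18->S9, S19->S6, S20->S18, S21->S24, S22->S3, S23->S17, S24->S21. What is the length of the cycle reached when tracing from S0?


Trace from S0 until a state repeats:
  S0 -> S2 -> S23 -> S17 -> S22 -> S3 -> S8 -> S2
S2 first seen at step 1, revisited at step 7.
Cycle length = 7 - 1 = 6

6


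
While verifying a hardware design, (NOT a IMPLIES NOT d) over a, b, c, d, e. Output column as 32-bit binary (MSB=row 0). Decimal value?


Formula: (NOT a IMPLIES NOT d) over a, b, c, d, e (32 rows)
Evaluate each row (bits = a,b,c,d,e, MSB first):
  row 0 [00000]: (NOT 0 IMPLIES NOT 0) -> 1
  row 1 [00001]: (NOT 0 IMPLIES NOT 0) -> 1
  row 2 [00010]: (NOT 0 IMPLIES NOT 1) -> 0
  row 3 [00011]: (NOT 0 IMPLIES NOT 1) -> 0
  row 4 [00100]: (NOT 0 IMPLIES NOT 0) -> 1
  row 5 [00101]: (NOT 0 IMPLIES NOT 0) -> 1
  row 6 [00110]: (NOT 0 IMPLIES NOT 1) -> 0
  row 7 [00111]: (NOT 0 IMPLIES NOT 1) -> 0
  row 8 [01000]: (NOT 0 IMPLIES NOT 0) -> 1
  row 9 [01001]: (NOT 0 IMPLIES NOT 0) -> 1
  row 10 [01010]: (NOT 0 IMPLIES NOT 1) -> 0
  row 11 [01011]: (NOT 0 IMPLIES NOT 1) -> 0
  row 12 [01100]: (NOT 0 IMPLIES NOT 0) -> 1
  row 13 [01101]: (NOT 0 IMPLIES NOT 0) -> 1
  row 14 [01110]: (NOT 0 IMPLIES NOT 1) -> 0
  row 15 [01111]: (NOT 0 IMPLIES NOT 1) -> 0
  row 16 [10000]: (NOT 1 IMPLIES NOT 0) -> 1
  row 17 [10001]: (NOT 1 IMPLIES NOT 0) -> 1
  row 18 [10010]: (NOT 1 IMPLIES NOT 1) -> 1
  row 19 [10011]: (NOT 1 IMPLIES NOT 1) -> 1
  row 20 [10100]: (NOT 1 IMPLIES NOT 0) -> 1
  row 21 [10101]: (NOT 1 IMPLIES NOT 0) -> 1
  row 22 [10110]: (NOT 1 IMPLIES NOT 1) -> 1
  row 23 [10111]: (NOT 1 IMPLIES NOT 1) -> 1
  row 24 [11000]: (NOT 1 IMPLIES NOT 0) -> 1
  row 25 [11001]: (NOT 1 IMPLIES NOT 0) -> 1
  row 26 [11010]: (NOT 1 IMPLIES NOT 1) -> 1
  row 27 [11011]: (NOT 1 IMPLIES NOT 1) -> 1
  row 28 [11100]: (NOT 1 IMPLIES NOT 0) -> 1
  row 29 [11101]: (NOT 1 IMPLIES NOT 0) -> 1
  row 30 [11110]: (NOT 1 IMPLIES NOT 1) -> 1
  row 31 [11111]: (NOT 1 IMPLIES NOT 1) -> 1
Full result column, 4 rows per line (a,b,c fixed per line; d,e runs 00..11 left to right):
  rows 0-3 [a,b,c=000]: 1100  = hex C
  rows 4-7 [a,b,c=001]: 1100  = hex C
  rows 8-11 [a,b,c=010]: 1100  = hex C
  rows 12-15 [a,b,c=011]: 1100  = hex C
  rows 16-19 [a,b,c=100]: 1111  = hex F
  rows 20-23 [a,b,c=101]: 1111  = hex F
  rows 24-27 [a,b,c=110]: 1111  = hex F
  rows 28-31 [a,b,c=111]: 1111  = hex F
Output column (row 0 .. row 31) = 11001100110011001111111111111111
Output column grouped in 4s = 1100 1100 1100 1100 1111 1111 1111 1111 = 0xCCCCFFFF
Convert to decimal digit by digit (value = value*16 + digit):
  C -> 12
  12*16 + 12 (C) = 204
  204*16 + 12 (C) = 3276
  3276*16 + 12 (C) = 52428
  52428*16 + 15 (F) = 838863
  838863*16 + 15 (F) = 13421823
  13421823*16 + 15 (F) = 214749183
  214749183*16 + 15 (F) = 3435986943
Decimal = 3435986943

3435986943


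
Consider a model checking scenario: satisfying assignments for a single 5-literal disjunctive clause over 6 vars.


Step 1: Total=2^6=64
Step 2: Unsat when all 5 false: 2^1=2
Step 3: Sat=64-2=62

62


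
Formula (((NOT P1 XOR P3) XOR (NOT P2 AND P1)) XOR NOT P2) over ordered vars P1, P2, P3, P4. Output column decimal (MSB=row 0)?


Formula: (((NOT P1 XOR P3) XOR (NOT P2 AND P1)) XOR NOT P2) over P1, P2, P3, P4 (16 rows)
Evaluate each row (bits = P1,P2,P3,P4, MSB first):
  row 0 [0000]: (((NOT 0 XOR 0) XOR (NOT 0 AND 0)) XOR NOT 0) -> 0
  row 1 [0001]: (((NOT 0 XOR 0) XOR (NOT 0 AND 0)) XOR NOT 0) -> 0
  row 2 [0010]: (((NOT 0 XOR 1) XOR (NOT 0 AND 0)) XOR NOT 0) -> 1
  row 3 [0011]: (((NOT 0 XOR 1) XOR (NOT 0 AND 0)) XOR NOT 0) -> 1
  row 4 [0100]: (((NOT 0 XOR 0) XOR (NOT 1 AND 0)) XOR NOT 1) -> 1
  row 5 [0101]: (((NOT 0 XOR 0) XOR (NOT 1 AND 0)) XOR NOT 1) -> 1
  row 6 [0110]: (((NOT 0 XOR 1) XOR (NOT 1 AND 0)) XOR NOT 1) -> 0
  row 7 [0111]: (((NOT 0 XOR 1) XOR (NOT 1 AND 0)) XOR NOT 1) -> 0
  row 8 [1000]: (((NOT 1 XOR 0) XOR (NOT 0 AND 1)) XOR NOT 0) -> 0
  row 9 [1001]: (((NOT 1 XOR 0) XOR (NOT 0 AND 1)) XOR NOT 0) -> 0
  row 10 [1010]: (((NOT 1 XOR 1) XOR (NOT 0 AND 1)) XOR NOT 0) -> 1
  row 11 [1011]: (((NOT 1 XOR 1) XOR (NOT 0 AND 1)) XOR NOT 0) -> 1
  row 12 [1100]: (((NOT 1 XOR 0) XOR (NOT 1 AND 1)) XOR NOT 1) -> 0
  row 13 [1101]: (((NOT 1 XOR 0) XOR (NOT 1 AND 1)) XOR NOT 1) -> 0
  row 14 [1110]: (((NOT 1 XOR 1) XOR (NOT 1 AND 1)) XOR NOT 1) -> 1
  row 15 [1111]: (((NOT 1 XOR 1) XOR (NOT 1 AND 1)) XOR NOT 1) -> 1
Full result column, 4 rows per line (P1,P2 fixed per line; P3,P4 runs 00..11 left to right):
  rows 0-3 [P1,P2=00]: 0011  = hex 3
  rows 4-7 [P1,P2=01]: 1100  = hex C
  rows 8-11 [P1,P2=10]: 0011  = hex 3
  rows 12-15 [P1,P2=11]: 0011  = hex 3
Output column (row 0 .. row 15) = 0011110000110011
Output column grouped in 4s = 0011 1100 0011 0011 = 0x3C33
Convert to decimal digit by digit (value = value*16 + digit):
  3 -> 3
  3*16 + 12 (C) = 60
  60*16 + 3 = 963
  963*16 + 3 = 15411
Decimal = 15411

15411


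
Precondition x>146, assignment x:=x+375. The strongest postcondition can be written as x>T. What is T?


Formula: sp(P, x:=E) = exists old_x. (x = E[old_x/x]) AND P[old_x/x] (old_x is the value of x before the assignment; eliminate old_x by solving x = E[old_x/x] for old_x)
Step 1: Precondition P: x>146, i.e. old_x > 146
Step 2: Assignment gives x = old_x + 375, so old_x = x - 375
Step 3: Substitute into P: x - 375 > 146
Step 4: Simplify: x > 146+375 = 521

521


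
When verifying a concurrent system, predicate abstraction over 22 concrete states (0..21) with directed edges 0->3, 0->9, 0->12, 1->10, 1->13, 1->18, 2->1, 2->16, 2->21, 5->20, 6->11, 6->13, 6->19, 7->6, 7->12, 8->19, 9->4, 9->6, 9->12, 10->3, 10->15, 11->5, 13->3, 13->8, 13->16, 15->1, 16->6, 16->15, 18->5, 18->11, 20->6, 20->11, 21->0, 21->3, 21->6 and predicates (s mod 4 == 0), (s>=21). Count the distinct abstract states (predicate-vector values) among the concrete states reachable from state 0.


BFS from 0:
Concrete reachable: {0, 1, 3, 4, 5, 6, 8, 9, 10, 11, 12, 13, 15, 16, 18, 19, 20}
Abstract via predicates (s mod 4 == 0), (s>=21):
  (0,0) <- {1, 3, 5, 6, 9, 10, 11, 13, 15, 18, 19}
  (1,0) <- {0, 4, 8, 12, 16, 20}
Distinct abstract states = 2

2


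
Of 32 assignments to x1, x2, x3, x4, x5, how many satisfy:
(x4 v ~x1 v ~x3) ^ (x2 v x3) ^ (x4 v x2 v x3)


CNF with 3 clauses over 5 vars (32 assignments).
An assignment satisfies CNF iff every clause has >=1 true literal.
Check each row (bits = x1,x2,x3,x4,x5; clause T/F shown):
  row 0 [00000]: clauses=TFF -> 0
  row 1 [00001]: clauses=TFF -> 0
  row 2 [00010]: clauses=TFT -> 0
  row 3 [00011]: clauses=TFT -> 0
  row 4 [00100]: clauses=TTT -> 1
  row 5 [00101]: clauses=TTT -> 1
  row 6 [00110]: clauses=TTT -> 1
  row 7 [00111]: clauses=TTT -> 1
  row 8 [01000]: clauses=TTT -> 1
  row 9 [01001]: clauses=TTT -> 1
  row 10 [01010]: clauses=TTT -> 1
  row 11 [01011]: clauses=TTT -> 1
  row 12 [01100]: clauses=TTT -> 1
  row 13 [01101]: clauses=TTT -> 1
  row 14 [01110]: clauses=TTT -> 1
  row 15 [01111]: clauses=TTT -> 1
  row 16 [10000]: clauses=TFF -> 0
  row 17 [10001]: clauses=TFF -> 0
  row 18 [10010]: clauses=TFT -> 0
  row 19 [10011]: clauses=TFT -> 0
  row 20 [10100]: clauses=FTT -> 0
  row 21 [10101]: clauses=FTT -> 0
  row 22 [10110]: clauses=TTT -> 1
  row 23 [10111]: clauses=TTT -> 1
  row 24 [11000]: clauses=TTT -> 1
  row 25 [11001]: clauses=TTT -> 1
  row 26 [11010]: clauses=TTT -> 1
  row 27 [11011]: clauses=TTT -> 1
  row 28 [11100]: clauses=FTT -> 0
  row 29 [11101]: clauses=FTT -> 0
  row 30 [11110]: clauses=TTT -> 1
  row 31 [11111]: clauses=TTT -> 1
Full result column, 8 rows per line (x1,x2 fixed per line; x3,x4,x5 runs 000..111 left to right):
  rows 0-7 [x1,x2=00]: 00001111  (ones: 4)
  rows 8-15 [x1,x2=01]: 11111111  (ones: 8)
  rows 16-23 [x1,x2=10]: 00000011  (ones: 2)
  rows 24-31 [x1,x2=11]: 11110011  (ones: 6)
Satisfying assignments = 4+8+2+6 = 20

20


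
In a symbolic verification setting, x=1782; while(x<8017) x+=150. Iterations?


Step 1: x goes from 1782 toward 8017 by 150; the body runs while x<8017, so iterations = ceil((bound-start)/step)
Step 2: Distance=6235
Step 3: ceil(6235/150)=42

42


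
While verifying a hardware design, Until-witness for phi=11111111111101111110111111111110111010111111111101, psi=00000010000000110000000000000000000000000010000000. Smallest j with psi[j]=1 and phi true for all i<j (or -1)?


(phi U psi) at 0: need smallest j with psi[j]=1 and phi[i]=1 for all i in [0,j).
Scan from step 0:
  step 0: phi=1, psi=0 -> continue
  step 1: phi=1, psi=0 -> continue
  step 2: phi=1, psi=0 -> continue
  step 3: phi=1, psi=0 -> continue
  step 6: psi=1 and phi held for [0,6) -> witness found
Witness step = 6

6


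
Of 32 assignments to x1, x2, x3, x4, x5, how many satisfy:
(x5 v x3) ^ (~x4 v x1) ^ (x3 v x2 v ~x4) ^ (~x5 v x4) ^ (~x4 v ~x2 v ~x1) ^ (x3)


CNF with 6 clauses over 5 vars (32 assignments).
An assignment satisfies CNF iff every clause has >=1 true literal.
Check each row (bits = x1,x2,x3,x4,x5; clause T/F shown):
  row 0 [00000]: clauses=FTTTTF -> 0
  row 1 [00001]: clauses=TTTFTF -> 0
  row 2 [00010]: clauses=FFFTTF -> 0
  row 3 [00011]: clauses=TFFTTF -> 0
  row 4 [00100]: clauses=TTTTTT -> 1
  row 5 [00101]: clauses=TTTFTT -> 0
  row 6 [00110]: clauses=TFTTTT -> 0
  row 7 [00111]: clauses=TFTTTT -> 0
  row 8 [01000]: clauses=FTTTTF -> 0
  row 9 [01001]: clauses=TTTFTF -> 0
  row 10 [01010]: clauses=FFTTTF -> 0
  row 11 [01011]: clauses=TFTTTF -> 0
  row 12 [01100]: clauses=TTTTTT -> 1
  row 13 [01101]: clauses=TTTFTT -> 0
  row 14 [01110]: clauses=TFTTTT -> 0
  row 15 [01111]: clauses=TFTTTT -> 0
  row 16 [10000]: clauses=FTTTTF -> 0
  row 17 [10001]: clauses=TTTFTF -> 0
  row 18 [10010]: clauses=FTFTTF -> 0
  row 19 [10011]: clauses=TTFTTF -> 0
  row 20 [10100]: clauses=TTTTTT -> 1
  row 21 [10101]: clauses=TTTFTT -> 0
  row 22 [10110]: clauses=TTTTTT -> 1
  row 23 [10111]: clauses=TTTTTT -> 1
  row 24 [11000]: clauses=FTTTTF -> 0
  row 25 [11001]: clauses=TTTFTF -> 0
  row 26 [11010]: clauses=FTTTFF -> 0
  row 27 [11011]: clauses=TTTTFF -> 0
  row 28 [11100]: clauses=TTTTTT -> 1
  row 29 [11101]: clauses=TTTFTT -> 0
  row 30 [11110]: clauses=TTTTFT -> 0
  row 31 [11111]: clauses=TTTTFT -> 0
Full result column, 8 rows per line (x1,x2 fixed per line; x3,x4,x5 runs 000..111 left to right):
  rows 0-7 [x1,x2=00]: 00001000  (ones: 1)
  rows 8-15 [x1,x2=01]: 00001000  (ones: 1)
  rows 16-23 [x1,x2=10]: 00001011  (ones: 3)
  rows 24-31 [x1,x2=11]: 00001000  (ones: 1)
Satisfying assignments = 1+1+3+1 = 6

6


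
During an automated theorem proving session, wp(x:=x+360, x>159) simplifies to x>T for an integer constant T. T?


Formula: wp(x:=E, P) = P[E/x] (substitute E for x in postcondition)
Step 1: Postcondition: x>159
Step 2: Substitute x+360 for x: x+360>159
Step 3: Solve for x: x > 159-360 = -201

-201


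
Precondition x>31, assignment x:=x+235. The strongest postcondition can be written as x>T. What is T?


Formula: sp(P, x:=E) = exists old_x. (x = E[old_x/x]) AND P[old_x/x] (old_x is the value of x before the assignment; eliminate old_x by solving x = E[old_x/x] for old_x)
Step 1: Precondition P: x>31, i.e. old_x > 31
Step 2: Assignment gives x = old_x + 235, so old_x = x - 235
Step 3: Substitute into P: x - 235 > 31
Step 4: Simplify: x > 31+235 = 266

266


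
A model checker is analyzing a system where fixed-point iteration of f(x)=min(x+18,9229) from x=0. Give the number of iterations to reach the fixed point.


Step 1: x=0, cap=9229, increment=18
Step 2: x grows by 18 each step until capped at 9229; fixed point is x=9229
Step 3: iterations = ceil(9229/18) = 513

513


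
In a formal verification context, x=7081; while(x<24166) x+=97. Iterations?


Step 1: x goes from 7081 toward 24166 by 97; the body runs while x<24166, so iterations = ceil((bound-start)/step)
Step 2: Distance=17085
Step 3: ceil(17085/97)=177

177


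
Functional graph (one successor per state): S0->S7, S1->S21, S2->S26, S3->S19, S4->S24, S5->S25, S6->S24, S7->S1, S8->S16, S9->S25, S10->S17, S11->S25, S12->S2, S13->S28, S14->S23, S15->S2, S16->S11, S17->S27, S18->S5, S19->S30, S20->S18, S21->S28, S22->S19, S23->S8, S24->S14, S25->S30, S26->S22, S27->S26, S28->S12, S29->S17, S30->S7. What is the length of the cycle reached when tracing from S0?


Trace from S0 until a state repeats:
  S0 -> S7 -> S1 -> S21 -> S28 -> S12 -> S2 -> S26 -> S22 -> S19 -> S30 -> S7
S7 first seen at step 1, revisited at step 11.
Cycle length = 11 - 1 = 10

10


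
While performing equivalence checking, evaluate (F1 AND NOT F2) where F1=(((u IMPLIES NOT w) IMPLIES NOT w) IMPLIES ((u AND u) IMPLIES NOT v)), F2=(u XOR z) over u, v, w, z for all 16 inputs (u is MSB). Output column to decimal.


F1 = (((u IMPLIES NOT w) IMPLIES NOT w) IMPLIES ((u AND u) IMPLIES NOT v))
F2 = (u XOR z)
Counterexample to F1=>F2 is where F1=1 and F2=0.
Evaluate each row (bits = u,v,w,z, MSB first):
  row 0 [0000]: F1=1 F2=0 -> F1&~F2 -> 1
  row 1 [0001]: F1=1 F2=1 -> F1&~F2 -> 0
  row 2 [0010]: F1=1 F2=0 -> F1&~F2 -> 1
  row 3 [0011]: F1=1 F2=1 -> F1&~F2 -> 0
  row 4 [0100]: F1=1 F2=0 -> F1&~F2 -> 1
  row 5 [0101]: F1=1 F2=1 -> F1&~F2 -> 0
  row 6 [0110]: F1=1 F2=0 -> F1&~F2 -> 1
  row 7 [0111]: F1=1 F2=1 -> F1&~F2 -> 0
  row 8 [1000]: F1=1 F2=1 -> F1&~F2 -> 0
  row 9 [1001]: F1=1 F2=0 -> F1&~F2 -> 1
  row 10 [1010]: F1=1 F2=1 -> F1&~F2 -> 0
  row 11 [1011]: F1=1 F2=0 -> F1&~F2 -> 1
  row 12 [1100]: F1=0 F2=1 -> F1&~F2 -> 0
  row 13 [1101]: F1=0 F2=0 -> F1&~F2 -> 0
  row 14 [1110]: F1=0 F2=1 -> F1&~F2 -> 0
  row 15 [1111]: F1=0 F2=0 -> F1&~F2 -> 0
Full result column, 4 rows per line (u,v fixed per line; w,z runs 00..11 left to right):
  rows 0-3 [u,v=00]: 1010  = hex A
  rows 4-7 [u,v=01]: 1010  = hex A
  rows 8-11 [u,v=10]: 0101  = hex 5
  rows 12-15 [u,v=11]: 0000  = hex 0
Counterexample vector (row 0 .. row 15) = 1010101001010000
Output column grouped in 4s = 1010 1010 0101 0000 = 0xAA50
Convert to decimal digit by digit (value = value*16 + digit):
  A -> 10
  10*16 + 10 (A) = 170
  170*16 + 5 = 2725
  2725*16 + 0 = 43600
Decimal = 43600

43600


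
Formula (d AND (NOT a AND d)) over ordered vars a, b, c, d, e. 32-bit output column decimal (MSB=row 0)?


Formula: (d AND (NOT a AND d)) over a, b, c, d, e (32 rows)
Evaluate each row (bits = a,b,c,d,e, MSB first):
  row 0 [00000]: (0 AND (NOT 0 AND 0)) -> 0
  row 1 [00001]: (0 AND (NOT 0 AND 0)) -> 0
  row 2 [00010]: (1 AND (NOT 0 AND 1)) -> 1
  row 3 [00011]: (1 AND (NOT 0 AND 1)) -> 1
  row 4 [00100]: (0 AND (NOT 0 AND 0)) -> 0
  row 5 [00101]: (0 AND (NOT 0 AND 0)) -> 0
  row 6 [00110]: (1 AND (NOT 0 AND 1)) -> 1
  row 7 [00111]: (1 AND (NOT 0 AND 1)) -> 1
  row 8 [01000]: (0 AND (NOT 0 AND 0)) -> 0
  row 9 [01001]: (0 AND (NOT 0 AND 0)) -> 0
  row 10 [01010]: (1 AND (NOT 0 AND 1)) -> 1
  row 11 [01011]: (1 AND (NOT 0 AND 1)) -> 1
  row 12 [01100]: (0 AND (NOT 0 AND 0)) -> 0
  row 13 [01101]: (0 AND (NOT 0 AND 0)) -> 0
  row 14 [01110]: (1 AND (NOT 0 AND 1)) -> 1
  row 15 [01111]: (1 AND (NOT 0 AND 1)) -> 1
  row 16 [10000]: (0 AND (NOT 1 AND 0)) -> 0
  row 17 [10001]: (0 AND (NOT 1 AND 0)) -> 0
  row 18 [10010]: (1 AND (NOT 1 AND 1)) -> 0
  row 19 [10011]: (1 AND (NOT 1 AND 1)) -> 0
  row 20 [10100]: (0 AND (NOT 1 AND 0)) -> 0
  row 21 [10101]: (0 AND (NOT 1 AND 0)) -> 0
  row 22 [10110]: (1 AND (NOT 1 AND 1)) -> 0
  row 23 [10111]: (1 AND (NOT 1 AND 1)) -> 0
  row 24 [11000]: (0 AND (NOT 1 AND 0)) -> 0
  row 25 [11001]: (0 AND (NOT 1 AND 0)) -> 0
  row 26 [11010]: (1 AND (NOT 1 AND 1)) -> 0
  row 27 [11011]: (1 AND (NOT 1 AND 1)) -> 0
  row 28 [11100]: (0 AND (NOT 1 AND 0)) -> 0
  row 29 [11101]: (0 AND (NOT 1 AND 0)) -> 0
  row 30 [11110]: (1 AND (NOT 1 AND 1)) -> 0
  row 31 [11111]: (1 AND (NOT 1 AND 1)) -> 0
Full result column, 4 rows per line (a,b,c fixed per line; d,e runs 00..11 left to right):
  rows 0-3 [a,b,c=000]: 0011  = hex 3
  rows 4-7 [a,b,c=001]: 0011  = hex 3
  rows 8-11 [a,b,c=010]: 0011  = hex 3
  rows 12-15 [a,b,c=011]: 0011  = hex 3
  rows 16-19 [a,b,c=100]: 0000  = hex 0
  rows 20-23 [a,b,c=101]: 0000  = hex 0
  rows 24-27 [a,b,c=110]: 0000  = hex 0
  rows 28-31 [a,b,c=111]: 0000  = hex 0
Output column (row 0 .. row 31) = 00110011001100110000000000000000
Output column grouped in 4s = 0011 0011 0011 0011 0000 0000 0000 0000 = 0x33330000
Convert to decimal digit by digit (value = value*16 + digit):
  3 -> 3
  3*16 + 3 = 51
  51*16 + 3 = 819
  819*16 + 3 = 13107
  13107*16 + 0 = 209712
  209712*16 + 0 = 3355392
  3355392*16 + 0 = 53686272
  53686272*16 + 0 = 858980352
Decimal = 858980352

858980352


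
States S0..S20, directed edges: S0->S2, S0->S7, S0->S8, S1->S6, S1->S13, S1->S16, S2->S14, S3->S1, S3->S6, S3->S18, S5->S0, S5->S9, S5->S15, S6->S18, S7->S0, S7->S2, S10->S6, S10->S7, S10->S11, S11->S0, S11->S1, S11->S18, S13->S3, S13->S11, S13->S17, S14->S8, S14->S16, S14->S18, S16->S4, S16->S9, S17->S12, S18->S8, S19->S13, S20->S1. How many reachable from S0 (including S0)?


BFS from S0:
  layer 0: {S0}
  layer 1: {S2, S7, S8}
  layer 2: {S14}
  layer 3: {S16, S18}
  layer 4: {S4, S9}
Reachable set: {S0, S2, S4, S7, S8, S9, S14, S16, S18}
Count = 9

9


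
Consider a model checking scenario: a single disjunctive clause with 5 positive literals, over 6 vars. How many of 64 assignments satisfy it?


Step 1: Total=2^6=64
Step 2: Unsat when all 5 false: 2^1=2
Step 3: Sat=64-2=62

62


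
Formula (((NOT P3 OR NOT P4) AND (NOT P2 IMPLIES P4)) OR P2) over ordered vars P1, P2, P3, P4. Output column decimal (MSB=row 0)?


Formula: (((NOT P3 OR NOT P4) AND (NOT P2 IMPLIES P4)) OR P2) over P1, P2, P3, P4 (16 rows)
Evaluate each row (bits = P1,P2,P3,P4, MSB first):
  row 0 [0000]: (((NOT 0 OR NOT 0) AND (NOT 0 IMPLIES 0)) OR 0) -> 0
  row 1 [0001]: (((NOT 0 OR NOT 1) AND (NOT 0 IMPLIES 1)) OR 0) -> 1
  row 2 [0010]: (((NOT 1 OR NOT 0) AND (NOT 0 IMPLIES 0)) OR 0) -> 0
  row 3 [0011]: (((NOT 1 OR NOT 1) AND (NOT 0 IMPLIES 1)) OR 0) -> 0
  row 4 [0100]: (((NOT 0 OR NOT 0) AND (NOT 1 IMPLIES 0)) OR 1) -> 1
  row 5 [0101]: (((NOT 0 OR NOT 1) AND (NOT 1 IMPLIES 1)) OR 1) -> 1
  row 6 [0110]: (((NOT 1 OR NOT 0) AND (NOT 1 IMPLIES 0)) OR 1) -> 1
  row 7 [0111]: (((NOT 1 OR NOT 1) AND (NOT 1 IMPLIES 1)) OR 1) -> 1
  row 8 [1000]: (((NOT 0 OR NOT 0) AND (NOT 0 IMPLIES 0)) OR 0) -> 0
  row 9 [1001]: (((NOT 0 OR NOT 1) AND (NOT 0 IMPLIES 1)) OR 0) -> 1
  row 10 [1010]: (((NOT 1 OR NOT 0) AND (NOT 0 IMPLIES 0)) OR 0) -> 0
  row 11 [1011]: (((NOT 1 OR NOT 1) AND (NOT 0 IMPLIES 1)) OR 0) -> 0
  row 12 [1100]: (((NOT 0 OR NOT 0) AND (NOT 1 IMPLIES 0)) OR 1) -> 1
  row 13 [1101]: (((NOT 0 OR NOT 1) AND (NOT 1 IMPLIES 1)) OR 1) -> 1
  row 14 [1110]: (((NOT 1 OR NOT 0) AND (NOT 1 IMPLIES 0)) OR 1) -> 1
  row 15 [1111]: (((NOT 1 OR NOT 1) AND (NOT 1 IMPLIES 1)) OR 1) -> 1
Full result column, 4 rows per line (P1,P2 fixed per line; P3,P4 runs 00..11 left to right):
  rows 0-3 [P1,P2=00]: 0100  = hex 4
  rows 4-7 [P1,P2=01]: 1111  = hex F
  rows 8-11 [P1,P2=10]: 0100  = hex 4
  rows 12-15 [P1,P2=11]: 1111  = hex F
Output column (row 0 .. row 15) = 0100111101001111
Output column grouped in 4s = 0100 1111 0100 1111 = 0x4F4F
Convert to decimal digit by digit (value = value*16 + digit):
  4 -> 4
  4*16 + 15 (F) = 79
  79*16 + 4 = 1268
  1268*16 + 15 (F) = 20303
Decimal = 20303

20303


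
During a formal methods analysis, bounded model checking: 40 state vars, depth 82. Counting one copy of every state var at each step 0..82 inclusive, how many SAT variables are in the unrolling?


BMC unrolls to depth k, creating one copy of each state var for steps 0..k.
Step count = 82 + 1 = 83 (steps 0 through 82)
Vars per step = 40
Total = 40 * 83 = 3320

3320


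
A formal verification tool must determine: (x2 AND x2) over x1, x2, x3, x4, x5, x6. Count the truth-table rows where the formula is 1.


Formula: (x2 AND x2) over 6 vars (64 rows)
Evaluate each row (x1, x2, x3, x4, x5, x6 as bits, MSB first):
  row 0 [000000]: (0 AND 0) -> 0
  row 1 [000001]: (0 AND 0) -> 0
  row 2 [000010]: (0 AND 0) -> 0
  row 3 [000011]: (0 AND 0) -> 0
  row 4 [000100]: (0 AND 0) -> 0
  (every remaining row is evaluated the same way; all 64 results are listed next)
Full result column, 8 rows per line (x1,x2,x3 fixed per line; x4,x5,x6 runs 000..111 left to right):
  rows 0-7 [x1,x2,x3=000]: 00000000  (ones: 0)
  rows 8-15 [x1,x2,x3=001]: 00000000  (ones: 0)
  rows 16-23 [x1,x2,x3=010]: 11111111  (ones: 8)
  rows 24-31 [x1,x2,x3=011]: 11111111  (ones: 8)
  rows 32-39 [x1,x2,x3=100]: 00000000  (ones: 0)
  rows 40-47 [x1,x2,x3=101]: 00000000  (ones: 0)
  rows 48-55 [x1,x2,x3=110]: 11111111  (ones: 8)
  rows 56-63 [x1,x2,x3=111]: 11111111  (ones: 8)
Count of 1-rows = 0+0+8+8+0+0+8+8 = 32

32


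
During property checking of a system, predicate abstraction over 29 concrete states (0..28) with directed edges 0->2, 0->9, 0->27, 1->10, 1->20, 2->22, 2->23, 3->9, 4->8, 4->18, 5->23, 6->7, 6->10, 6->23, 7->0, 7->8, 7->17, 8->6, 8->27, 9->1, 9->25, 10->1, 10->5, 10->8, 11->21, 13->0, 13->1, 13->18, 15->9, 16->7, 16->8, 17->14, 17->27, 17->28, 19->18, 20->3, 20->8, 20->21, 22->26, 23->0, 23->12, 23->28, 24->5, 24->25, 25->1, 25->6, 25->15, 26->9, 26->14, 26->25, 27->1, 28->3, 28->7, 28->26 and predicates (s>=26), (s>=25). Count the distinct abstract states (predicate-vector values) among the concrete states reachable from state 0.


BFS from 0:
Concrete reachable: {0, 1, 2, 3, 5, 6, 7, 8, 9, 10, 12, 14, 15, 17, 20, 21, 22, 23, 25, 26, 27, 28}
Abstract via predicates (s>=26), (s>=25):
  (0,0) <- {0, 1, 2, 3, 5, 6, 7, 8, 9, 10, 12, 14, 15, 17, 20, 21, 22, 23}
  (0,1) <- {25}
  (1,1) <- {26, 27, 28}
Distinct abstract states = 3

3


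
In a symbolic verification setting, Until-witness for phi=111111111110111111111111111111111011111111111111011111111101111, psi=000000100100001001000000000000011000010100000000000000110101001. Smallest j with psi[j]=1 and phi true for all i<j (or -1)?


(phi U psi) at 0: need smallest j with psi[j]=1 and phi[i]=1 for all i in [0,j).
Scan from step 0:
  step 0: phi=1, psi=0 -> continue
  step 1: phi=1, psi=0 -> continue
  step 2: phi=1, psi=0 -> continue
  step 3: phi=1, psi=0 -> continue
  step 6: psi=1 and phi held for [0,6) -> witness found
Witness step = 6

6


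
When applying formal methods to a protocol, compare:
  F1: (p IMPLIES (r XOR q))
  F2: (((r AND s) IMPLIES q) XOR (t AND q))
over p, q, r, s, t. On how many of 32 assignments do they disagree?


F1 = (p IMPLIES (r XOR q))
F2 = (((r AND s) IMPLIES q) XOR (t AND q))
Evaluate both on each of 32 rows (bits = p,q,r,s,t):
  row 0 [00000]: F1=1 F2=1 -> 0
  row 1 [00001]: F1=1 F2=1 -> 0
  row 2 [00010]: F1=1 F2=1 -> 0
  row 3 [00011]: F1=1 F2=1 -> 0
  row 4 [00100]: F1=1 F2=1 -> 0
  row 5 [00101]: F1=1 F2=1 -> 0
  row 6 [00110]: F1=1 F2=0 (differ) -> 1
  row 7 [00111]: F1=1 F2=0 (differ) -> 1
  row 8 [01000]: F1=1 F2=1 -> 0
  row 9 [01001]: F1=1 F2=0 (differ) -> 1
  row 10 [01010]: F1=1 F2=1 -> 0
  row 11 [01011]: F1=1 F2=0 (differ) -> 1
  row 12 [01100]: F1=1 F2=1 -> 0
  row 13 [01101]: F1=1 F2=0 (differ) -> 1
  row 14 [01110]: F1=1 F2=1 -> 0
  row 15 [01111]: F1=1 F2=0 (differ) -> 1
  row 16 [10000]: F1=0 F2=1 (differ) -> 1
  row 17 [10001]: F1=0 F2=1 (differ) -> 1
  row 18 [10010]: F1=0 F2=1 (differ) -> 1
  row 19 [10011]: F1=0 F2=1 (differ) -> 1
  row 20 [10100]: F1=1 F2=1 -> 0
  row 21 [10101]: F1=1 F2=1 -> 0
  row 22 [10110]: F1=1 F2=0 (differ) -> 1
  row 23 [10111]: F1=1 F2=0 (differ) -> 1
  row 24 [11000]: F1=1 F2=1 -> 0
  row 25 [11001]: F1=1 F2=0 (differ) -> 1
  row 26 [11010]: F1=1 F2=1 -> 0
  row 27 [11011]: F1=1 F2=0 (differ) -> 1
  row 28 [11100]: F1=0 F2=1 (differ) -> 1
  row 29 [11101]: F1=0 F2=0 -> 0
  row 30 [11110]: F1=0 F2=1 (differ) -> 1
  row 31 [11111]: F1=0 F2=0 -> 0
Full result column, 8 rows per line (p,q fixed per line; r,s,t runs 000..111 left to right):
  rows 0-7 [p,q=00]: 00000011  (ones: 2)
  rows 8-15 [p,q=01]: 01010101  (ones: 4)
  rows 16-23 [p,q=10]: 11110011  (ones: 6)
  rows 24-31 [p,q=11]: 01011010  (ones: 4)
Disagreements = 2+4+6+4 = 16

16
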